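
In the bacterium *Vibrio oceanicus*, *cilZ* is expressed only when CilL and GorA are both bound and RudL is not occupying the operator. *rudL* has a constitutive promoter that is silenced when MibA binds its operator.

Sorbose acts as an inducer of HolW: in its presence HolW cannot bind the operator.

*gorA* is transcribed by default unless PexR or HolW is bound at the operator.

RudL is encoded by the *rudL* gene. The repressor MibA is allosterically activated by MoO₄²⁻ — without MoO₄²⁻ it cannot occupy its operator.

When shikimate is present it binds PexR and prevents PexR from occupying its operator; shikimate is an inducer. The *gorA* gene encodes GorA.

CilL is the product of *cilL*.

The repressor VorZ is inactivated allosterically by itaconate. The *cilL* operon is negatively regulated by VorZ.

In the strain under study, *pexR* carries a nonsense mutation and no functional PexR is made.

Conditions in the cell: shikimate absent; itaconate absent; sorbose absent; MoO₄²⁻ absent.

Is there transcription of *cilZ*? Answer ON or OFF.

OFF

MoO₄²⁻ is absent, so MibA is inactive.
With no repressor bound, *rudL* is transcribed.
So RudL is produced and active.
Itaconate is absent, so VorZ is active.
With repressor VorZ bound, *cilL* is not transcribed.
So CilL is not produced.
PexR is non-functional in this strain, so it has no effect.
Sorbose is absent, so HolW is active.
With repressor HolW bound, *gorA* is not transcribed.
So GorA is not produced.
With repressor RudL bound, *cilZ* is not transcribed.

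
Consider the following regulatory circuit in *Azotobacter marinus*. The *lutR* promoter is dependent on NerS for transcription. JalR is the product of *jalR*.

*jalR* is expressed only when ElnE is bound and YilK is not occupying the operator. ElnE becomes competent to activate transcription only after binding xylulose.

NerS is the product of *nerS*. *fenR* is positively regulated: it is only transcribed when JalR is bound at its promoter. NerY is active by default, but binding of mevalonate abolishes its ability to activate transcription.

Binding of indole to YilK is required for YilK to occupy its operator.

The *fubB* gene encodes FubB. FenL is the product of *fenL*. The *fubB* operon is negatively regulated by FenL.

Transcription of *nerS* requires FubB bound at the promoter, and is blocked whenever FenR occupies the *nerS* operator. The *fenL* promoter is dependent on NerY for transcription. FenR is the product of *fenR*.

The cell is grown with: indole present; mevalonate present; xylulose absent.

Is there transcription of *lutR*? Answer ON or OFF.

Mevalonate is present, so NerY is inactive.
Required activator NerY is absent, so *fenL* is not transcribed.
So FenL is not produced.
With no repressor bound, *fubB* is transcribed.
So FubB is produced and active.
Xylulose is absent, so ElnE is inactive.
Indole is present, so YilK is active.
With repressor YilK bound, *jalR* is not transcribed.
So JalR is not produced.
Required activator JalR is absent, so *fenR* is not transcribed.
So FenR is not produced.
No repressor is bound and FubB is active, so *nerS* is transcribed.
So NerS is produced and active.
No repressor is bound and NerS is active, so *lutR* is transcribed.

ON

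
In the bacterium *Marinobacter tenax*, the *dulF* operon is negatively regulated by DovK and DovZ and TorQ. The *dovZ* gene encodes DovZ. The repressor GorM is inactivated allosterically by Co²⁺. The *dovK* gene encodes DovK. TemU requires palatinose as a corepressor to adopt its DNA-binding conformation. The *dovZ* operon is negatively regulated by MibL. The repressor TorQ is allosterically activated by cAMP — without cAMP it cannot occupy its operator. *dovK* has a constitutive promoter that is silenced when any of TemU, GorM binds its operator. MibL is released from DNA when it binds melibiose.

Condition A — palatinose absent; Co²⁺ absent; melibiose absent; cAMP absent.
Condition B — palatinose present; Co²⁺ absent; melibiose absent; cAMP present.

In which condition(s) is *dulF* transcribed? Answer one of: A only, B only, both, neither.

A only

Condition A:
Palatinose is absent, so TemU is inactive.
Co²⁺ is absent, so GorM is active.
With repressor GorM bound, *dovK* is not transcribed.
So DovK is not produced.
Melibiose is absent, so MibL is active.
With repressor MibL bound, *dovZ* is not transcribed.
So DovZ is not produced.
cAMP is absent, so TorQ is inactive.
With no repressor bound, *dulF* is transcribed.
→ *dulF* is ON in A.
Condition B:
Palatinose is present, so TemU is active.
Co²⁺ is absent, so GorM is active.
With repressor TemU bound, *dovK* is not transcribed.
So DovK is not produced.
Melibiose is absent, so MibL is active.
With repressor MibL bound, *dovZ* is not transcribed.
So DovZ is not produced.
cAMP is present, so TorQ is active.
With repressor TorQ bound, *dulF* is not transcribed.
→ *dulF* is OFF in B.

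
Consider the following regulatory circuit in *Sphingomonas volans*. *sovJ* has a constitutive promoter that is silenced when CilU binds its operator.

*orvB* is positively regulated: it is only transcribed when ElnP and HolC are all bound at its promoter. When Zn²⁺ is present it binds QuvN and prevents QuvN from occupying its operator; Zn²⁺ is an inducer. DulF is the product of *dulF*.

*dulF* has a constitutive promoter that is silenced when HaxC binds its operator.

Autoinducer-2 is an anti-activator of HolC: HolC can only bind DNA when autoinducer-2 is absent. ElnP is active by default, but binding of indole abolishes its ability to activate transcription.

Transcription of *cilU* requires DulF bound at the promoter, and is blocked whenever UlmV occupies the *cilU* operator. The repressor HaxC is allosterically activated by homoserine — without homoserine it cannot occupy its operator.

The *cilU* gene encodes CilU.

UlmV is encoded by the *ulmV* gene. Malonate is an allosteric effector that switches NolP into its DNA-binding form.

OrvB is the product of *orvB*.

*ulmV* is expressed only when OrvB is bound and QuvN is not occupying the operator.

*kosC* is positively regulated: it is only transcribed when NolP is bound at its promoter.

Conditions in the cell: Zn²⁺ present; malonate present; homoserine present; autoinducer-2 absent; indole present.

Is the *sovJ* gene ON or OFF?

ON

Indole is present, so ElnP is inactive.
Autoinducer-2 is absent, so HolC is active.
Required activator ElnP is absent, so *orvB* is not transcribed.
So OrvB is not produced.
Zn²⁺ is present, so QuvN is inactive.
Required activator OrvB is absent, so *ulmV* is not transcribed.
So UlmV is not produced.
Homoserine is present, so HaxC is active.
With repressor HaxC bound, *dulF* is not transcribed.
So DulF is not produced.
Required activator DulF is absent, so *cilU* is not transcribed.
So CilU is not produced.
With no repressor bound, *sovJ* is transcribed.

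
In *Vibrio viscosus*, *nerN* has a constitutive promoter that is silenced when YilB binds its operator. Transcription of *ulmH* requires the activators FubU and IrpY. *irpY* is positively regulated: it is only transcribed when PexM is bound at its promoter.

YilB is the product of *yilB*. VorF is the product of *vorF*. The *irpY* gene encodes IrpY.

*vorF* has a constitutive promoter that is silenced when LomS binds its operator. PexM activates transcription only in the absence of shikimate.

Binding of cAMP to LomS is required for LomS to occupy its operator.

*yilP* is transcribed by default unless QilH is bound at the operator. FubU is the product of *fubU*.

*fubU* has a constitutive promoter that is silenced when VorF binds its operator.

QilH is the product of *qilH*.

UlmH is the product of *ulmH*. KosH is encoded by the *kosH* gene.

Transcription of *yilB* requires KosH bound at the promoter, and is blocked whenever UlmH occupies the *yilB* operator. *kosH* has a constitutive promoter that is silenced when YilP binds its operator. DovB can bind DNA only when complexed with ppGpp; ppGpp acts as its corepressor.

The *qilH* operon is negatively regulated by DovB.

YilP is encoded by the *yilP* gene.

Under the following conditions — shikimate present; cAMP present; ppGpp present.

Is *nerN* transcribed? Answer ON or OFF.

ppGpp is present, so DovB is active.
With repressor DovB bound, *qilH* is not transcribed.
So QilH is not produced.
With no repressor bound, *yilP* is transcribed.
So YilP is produced and active.
With repressor YilP bound, *kosH* is not transcribed.
So KosH is not produced.
cAMP is present, so LomS is active.
With repressor LomS bound, *vorF* is not transcribed.
So VorF is not produced.
With no repressor bound, *fubU* is transcribed.
So FubU is produced and active.
Shikimate is present, so PexM is inactive.
Required activator PexM is absent, so *irpY* is not transcribed.
So IrpY is not produced.
Required activator IrpY is absent, so *ulmH* is not transcribed.
So UlmH is not produced.
Required activator KosH is absent, so *yilB* is not transcribed.
So YilB is not produced.
With no repressor bound, *nerN* is transcribed.

ON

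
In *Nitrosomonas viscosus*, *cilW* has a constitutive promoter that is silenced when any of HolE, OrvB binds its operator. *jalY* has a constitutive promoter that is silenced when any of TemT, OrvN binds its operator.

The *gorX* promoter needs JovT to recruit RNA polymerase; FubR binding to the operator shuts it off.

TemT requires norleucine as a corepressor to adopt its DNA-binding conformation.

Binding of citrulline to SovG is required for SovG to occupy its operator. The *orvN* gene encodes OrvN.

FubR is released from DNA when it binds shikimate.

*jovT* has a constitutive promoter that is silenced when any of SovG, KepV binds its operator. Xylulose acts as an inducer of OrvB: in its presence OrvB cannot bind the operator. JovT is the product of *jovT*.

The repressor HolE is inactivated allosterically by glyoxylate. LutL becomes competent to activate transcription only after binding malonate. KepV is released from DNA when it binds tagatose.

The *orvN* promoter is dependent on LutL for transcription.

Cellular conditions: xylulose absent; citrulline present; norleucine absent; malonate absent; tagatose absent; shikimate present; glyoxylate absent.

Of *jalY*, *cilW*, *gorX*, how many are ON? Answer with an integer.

1

Norleucine is absent, so TemT is inactive.
Malonate is absent, so LutL is inactive.
Required activator LutL is absent, so *orvN* is not transcribed.
So OrvN is not produced.
With no repressor bound, *jalY* is transcribed.
→ *jalY* is ON.
Glyoxylate is absent, so HolE is active.
Xylulose is absent, so OrvB is active.
With repressor HolE bound, *cilW* is not transcribed.
→ *cilW* is OFF.
Shikimate is present, so FubR is inactive.
Citrulline is present, so SovG is active.
Tagatose is absent, so KepV is active.
With repressor SovG bound, *jovT* is not transcribed.
So JovT is not produced.
Required activator JovT is absent, so *gorX* is not transcribed.
→ *gorX* is OFF.
1 of the 3 genes is transcribed.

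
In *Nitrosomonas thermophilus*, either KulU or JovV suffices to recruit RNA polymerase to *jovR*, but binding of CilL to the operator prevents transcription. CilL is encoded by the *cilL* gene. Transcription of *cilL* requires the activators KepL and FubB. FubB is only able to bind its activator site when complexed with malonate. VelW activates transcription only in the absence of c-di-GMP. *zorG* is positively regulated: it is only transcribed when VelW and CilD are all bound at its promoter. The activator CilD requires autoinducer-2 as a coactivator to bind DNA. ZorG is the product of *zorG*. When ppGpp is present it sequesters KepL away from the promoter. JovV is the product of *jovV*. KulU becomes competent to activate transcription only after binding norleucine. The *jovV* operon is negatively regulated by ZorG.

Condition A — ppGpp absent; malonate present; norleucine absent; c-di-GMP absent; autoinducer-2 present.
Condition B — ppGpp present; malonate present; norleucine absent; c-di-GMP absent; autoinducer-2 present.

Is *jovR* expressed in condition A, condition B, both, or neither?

Condition A:
ppGpp is absent, so KepL is active.
Malonate is present, so FubB is active.
No repressor is bound and KepL and FubB are active, so *cilL* is transcribed.
So CilL is produced and active.
Norleucine is absent, so KulU is inactive.
c-di-GMP is absent, so VelW is active.
Autoinducer-2 is present, so CilD is active.
No repressor is bound and VelW and CilD are active, so *zorG* is transcribed.
So ZorG is produced and active.
With repressor ZorG bound, *jovV* is not transcribed.
So JovV is not produced.
With repressor CilL bound, *jovR* is not transcribed.
→ *jovR* is OFF in A.
Condition B:
ppGpp is present, so KepL is inactive.
Malonate is present, so FubB is active.
Required activator KepL is absent, so *cilL* is not transcribed.
So CilL is not produced.
Norleucine is absent, so KulU is inactive.
c-di-GMP is absent, so VelW is active.
Autoinducer-2 is present, so CilD is active.
No repressor is bound and VelW and CilD are active, so *zorG* is transcribed.
So ZorG is produced and active.
With repressor ZorG bound, *jovV* is not transcribed.
So JovV is not produced.
No activator is available at the *jovR* promoter, so *jovR* is not transcribed.
→ *jovR* is OFF in B.

neither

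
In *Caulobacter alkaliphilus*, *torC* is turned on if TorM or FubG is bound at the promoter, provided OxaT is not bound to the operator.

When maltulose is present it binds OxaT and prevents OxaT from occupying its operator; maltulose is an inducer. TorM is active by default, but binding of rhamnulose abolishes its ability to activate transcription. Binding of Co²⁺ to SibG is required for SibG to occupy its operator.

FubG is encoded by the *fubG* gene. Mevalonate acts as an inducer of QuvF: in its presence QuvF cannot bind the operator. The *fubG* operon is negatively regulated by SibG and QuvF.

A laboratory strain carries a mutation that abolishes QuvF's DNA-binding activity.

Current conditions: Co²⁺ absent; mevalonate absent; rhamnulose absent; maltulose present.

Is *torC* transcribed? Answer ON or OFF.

Rhamnulose is absent, so TorM is active.
Co²⁺ is absent, so SibG is inactive.
QuvF is non-functional in this strain, so it has no effect.
With no repressor bound, *fubG* is transcribed.
So FubG is produced and active.
Maltulose is present, so OxaT is inactive.
Activator TorM is present, so *torC* is transcribed.

ON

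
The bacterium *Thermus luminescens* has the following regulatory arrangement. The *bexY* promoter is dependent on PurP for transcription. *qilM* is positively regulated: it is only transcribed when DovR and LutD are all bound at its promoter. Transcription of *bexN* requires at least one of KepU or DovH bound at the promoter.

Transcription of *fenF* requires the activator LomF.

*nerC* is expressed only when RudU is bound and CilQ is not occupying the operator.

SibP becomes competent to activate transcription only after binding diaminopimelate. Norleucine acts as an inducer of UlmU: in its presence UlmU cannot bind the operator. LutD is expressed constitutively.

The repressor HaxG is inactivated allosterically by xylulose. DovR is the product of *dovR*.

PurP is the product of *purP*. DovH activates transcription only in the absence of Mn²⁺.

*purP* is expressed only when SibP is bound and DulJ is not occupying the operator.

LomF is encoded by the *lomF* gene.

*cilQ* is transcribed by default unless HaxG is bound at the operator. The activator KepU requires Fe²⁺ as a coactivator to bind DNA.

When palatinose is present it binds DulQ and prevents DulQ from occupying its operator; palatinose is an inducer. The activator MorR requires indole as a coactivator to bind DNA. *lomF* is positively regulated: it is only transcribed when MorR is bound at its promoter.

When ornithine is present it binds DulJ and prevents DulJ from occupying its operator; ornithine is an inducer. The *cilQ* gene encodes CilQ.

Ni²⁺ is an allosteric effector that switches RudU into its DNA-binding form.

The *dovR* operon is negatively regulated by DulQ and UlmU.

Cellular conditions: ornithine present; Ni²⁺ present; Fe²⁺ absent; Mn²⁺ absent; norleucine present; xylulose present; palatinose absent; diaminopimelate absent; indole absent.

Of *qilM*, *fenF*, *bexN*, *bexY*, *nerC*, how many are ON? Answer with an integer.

1

Palatinose is absent, so DulQ is active.
Norleucine is present, so UlmU is inactive.
With repressor DulQ bound, *dovR* is not transcribed.
So DovR is not produced.
LutD is produced constitutively and is active.
Required activator DovR is absent, so *qilM* is not transcribed.
→ *qilM* is OFF.
Indole is absent, so MorR is inactive.
Required activator MorR is absent, so *lomF* is not transcribed.
So LomF is not produced.
Required activator LomF is absent, so *fenF* is not transcribed.
→ *fenF* is OFF.
Fe²⁺ is absent, so KepU is inactive.
Mn²⁺ is absent, so DovH is active.
Activator DovH is present, so *bexN* is transcribed.
→ *bexN* is ON.
Ornithine is present, so DulJ is inactive.
Diaminopimelate is absent, so SibP is inactive.
Required activator SibP is absent, so *purP* is not transcribed.
So PurP is not produced.
Required activator PurP is absent, so *bexY* is not transcribed.
→ *bexY* is OFF.
Ni²⁺ is present, so RudU is active.
Xylulose is present, so HaxG is inactive.
With no repressor bound, *cilQ* is transcribed.
So CilQ is produced and active.
With repressor CilQ bound, *nerC* is not transcribed.
→ *nerC* is OFF.
1 of the 5 genes is transcribed.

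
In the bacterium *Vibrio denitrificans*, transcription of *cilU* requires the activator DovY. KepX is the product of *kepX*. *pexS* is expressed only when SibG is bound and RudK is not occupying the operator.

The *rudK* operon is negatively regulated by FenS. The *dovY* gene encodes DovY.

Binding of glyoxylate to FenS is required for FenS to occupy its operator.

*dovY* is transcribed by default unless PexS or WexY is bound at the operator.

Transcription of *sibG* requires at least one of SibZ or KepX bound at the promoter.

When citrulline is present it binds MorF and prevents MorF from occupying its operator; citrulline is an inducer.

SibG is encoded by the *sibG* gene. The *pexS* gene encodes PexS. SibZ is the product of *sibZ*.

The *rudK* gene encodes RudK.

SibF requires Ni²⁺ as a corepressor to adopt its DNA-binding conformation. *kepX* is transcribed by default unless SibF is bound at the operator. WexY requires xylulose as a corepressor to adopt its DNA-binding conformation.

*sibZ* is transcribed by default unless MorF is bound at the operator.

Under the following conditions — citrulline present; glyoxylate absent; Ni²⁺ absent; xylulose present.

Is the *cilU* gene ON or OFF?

Citrulline is present, so MorF is inactive.
With no repressor bound, *sibZ* is transcribed.
So SibZ is produced and active.
Ni²⁺ is absent, so SibF is inactive.
With no repressor bound, *kepX* is transcribed.
So KepX is produced and active.
Activator SibZ is present, so *sibG* is transcribed.
So SibG is produced and active.
Glyoxylate is absent, so FenS is inactive.
With no repressor bound, *rudK* is transcribed.
So RudK is produced and active.
With repressor RudK bound, *pexS* is not transcribed.
So PexS is not produced.
Xylulose is present, so WexY is active.
With repressor WexY bound, *dovY* is not transcribed.
So DovY is not produced.
Required activator DovY is absent, so *cilU* is not transcribed.

OFF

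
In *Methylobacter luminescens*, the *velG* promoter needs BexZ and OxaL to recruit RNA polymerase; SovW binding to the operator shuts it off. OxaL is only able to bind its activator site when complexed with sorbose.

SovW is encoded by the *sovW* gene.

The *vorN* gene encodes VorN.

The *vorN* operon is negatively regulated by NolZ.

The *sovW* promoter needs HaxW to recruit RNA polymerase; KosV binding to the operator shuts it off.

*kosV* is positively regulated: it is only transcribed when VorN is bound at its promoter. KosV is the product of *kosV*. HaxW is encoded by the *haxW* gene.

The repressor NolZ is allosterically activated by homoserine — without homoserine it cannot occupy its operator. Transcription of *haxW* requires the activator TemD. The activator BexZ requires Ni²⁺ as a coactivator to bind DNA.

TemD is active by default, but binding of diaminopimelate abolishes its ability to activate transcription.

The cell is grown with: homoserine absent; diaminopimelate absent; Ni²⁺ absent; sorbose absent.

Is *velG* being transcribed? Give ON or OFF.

Ni²⁺ is absent, so BexZ is inactive.
Homoserine is absent, so NolZ is inactive.
With no repressor bound, *vorN* is transcribed.
So VorN is produced and active.
No repressor is bound and VorN is active, so *kosV* is transcribed.
So KosV is produced and active.
Diaminopimelate is absent, so TemD is active.
No repressor is bound and TemD is active, so *haxW* is transcribed.
So HaxW is produced and active.
With repressor KosV bound, *sovW* is not transcribed.
So SovW is not produced.
Sorbose is absent, so OxaL is inactive.
Required activator BexZ is absent, so *velG* is not transcribed.

OFF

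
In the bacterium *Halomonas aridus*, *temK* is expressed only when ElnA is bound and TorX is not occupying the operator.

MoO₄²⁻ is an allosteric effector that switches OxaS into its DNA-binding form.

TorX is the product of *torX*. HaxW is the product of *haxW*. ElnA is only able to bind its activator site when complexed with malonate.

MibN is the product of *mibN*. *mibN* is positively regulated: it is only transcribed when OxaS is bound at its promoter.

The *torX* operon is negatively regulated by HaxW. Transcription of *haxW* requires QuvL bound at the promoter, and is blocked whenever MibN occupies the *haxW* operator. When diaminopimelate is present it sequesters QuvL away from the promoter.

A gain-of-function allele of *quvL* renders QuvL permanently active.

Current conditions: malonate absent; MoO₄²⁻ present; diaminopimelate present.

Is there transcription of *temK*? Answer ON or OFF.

OFF

MoO₄²⁻ is present, so OxaS is active.
No repressor is bound and OxaS is active, so *mibN* is transcribed.
So MibN is produced and active.
QuvL is constitutively active in this strain.
With repressor MibN bound, *haxW* is not transcribed.
So HaxW is not produced.
With no repressor bound, *torX* is transcribed.
So TorX is produced and active.
Malonate is absent, so ElnA is inactive.
With repressor TorX bound, *temK* is not transcribed.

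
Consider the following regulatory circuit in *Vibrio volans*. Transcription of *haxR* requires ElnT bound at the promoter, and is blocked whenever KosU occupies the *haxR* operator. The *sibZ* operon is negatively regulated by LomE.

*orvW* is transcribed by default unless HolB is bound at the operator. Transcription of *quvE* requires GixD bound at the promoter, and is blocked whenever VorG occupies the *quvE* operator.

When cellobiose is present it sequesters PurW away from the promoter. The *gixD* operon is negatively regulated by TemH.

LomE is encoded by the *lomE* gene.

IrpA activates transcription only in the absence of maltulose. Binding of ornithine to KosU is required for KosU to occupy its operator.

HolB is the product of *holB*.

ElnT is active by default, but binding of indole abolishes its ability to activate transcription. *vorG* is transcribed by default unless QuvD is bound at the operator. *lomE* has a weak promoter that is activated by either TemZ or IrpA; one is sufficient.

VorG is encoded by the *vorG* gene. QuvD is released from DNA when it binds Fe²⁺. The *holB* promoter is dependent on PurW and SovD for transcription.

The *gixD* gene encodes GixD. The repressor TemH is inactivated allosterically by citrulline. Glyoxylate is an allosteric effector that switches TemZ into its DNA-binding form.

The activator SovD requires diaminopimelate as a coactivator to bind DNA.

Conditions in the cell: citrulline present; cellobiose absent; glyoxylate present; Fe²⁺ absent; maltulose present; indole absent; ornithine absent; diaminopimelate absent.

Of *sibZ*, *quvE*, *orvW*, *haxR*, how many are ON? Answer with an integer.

3

Glyoxylate is present, so TemZ is active.
Maltulose is present, so IrpA is inactive.
Activator TemZ is present, so *lomE* is transcribed.
So LomE is produced and active.
With repressor LomE bound, *sibZ* is not transcribed.
→ *sibZ* is OFF.
Fe²⁺ is absent, so QuvD is active.
With repressor QuvD bound, *vorG* is not transcribed.
So VorG is not produced.
Citrulline is present, so TemH is inactive.
With no repressor bound, *gixD* is transcribed.
So GixD is produced and active.
No repressor is bound and GixD is active, so *quvE* is transcribed.
→ *quvE* is ON.
Cellobiose is absent, so PurW is active.
Diaminopimelate is absent, so SovD is inactive.
Required activator SovD is absent, so *holB* is not transcribed.
So HolB is not produced.
With no repressor bound, *orvW* is transcribed.
→ *orvW* is ON.
Ornithine is absent, so KosU is inactive.
Indole is absent, so ElnT is active.
No repressor is bound and ElnT is active, so *haxR* is transcribed.
→ *haxR* is ON.
3 of the 4 genes are transcribed.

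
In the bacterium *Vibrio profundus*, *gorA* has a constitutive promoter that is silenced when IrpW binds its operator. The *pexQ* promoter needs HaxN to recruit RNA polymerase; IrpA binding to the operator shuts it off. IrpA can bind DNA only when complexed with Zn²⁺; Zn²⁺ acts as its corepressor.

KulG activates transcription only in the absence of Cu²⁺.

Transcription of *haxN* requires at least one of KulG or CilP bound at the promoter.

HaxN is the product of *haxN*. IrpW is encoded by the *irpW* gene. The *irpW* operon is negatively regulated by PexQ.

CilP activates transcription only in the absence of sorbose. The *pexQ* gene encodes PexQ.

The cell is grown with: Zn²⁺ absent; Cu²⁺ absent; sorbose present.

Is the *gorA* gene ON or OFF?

Cu²⁺ is absent, so KulG is active.
Sorbose is present, so CilP is inactive.
Activator KulG is present, so *haxN* is transcribed.
So HaxN is produced and active.
Zn²⁺ is absent, so IrpA is inactive.
No repressor is bound and HaxN is active, so *pexQ* is transcribed.
So PexQ is produced and active.
With repressor PexQ bound, *irpW* is not transcribed.
So IrpW is not produced.
With no repressor bound, *gorA* is transcribed.

ON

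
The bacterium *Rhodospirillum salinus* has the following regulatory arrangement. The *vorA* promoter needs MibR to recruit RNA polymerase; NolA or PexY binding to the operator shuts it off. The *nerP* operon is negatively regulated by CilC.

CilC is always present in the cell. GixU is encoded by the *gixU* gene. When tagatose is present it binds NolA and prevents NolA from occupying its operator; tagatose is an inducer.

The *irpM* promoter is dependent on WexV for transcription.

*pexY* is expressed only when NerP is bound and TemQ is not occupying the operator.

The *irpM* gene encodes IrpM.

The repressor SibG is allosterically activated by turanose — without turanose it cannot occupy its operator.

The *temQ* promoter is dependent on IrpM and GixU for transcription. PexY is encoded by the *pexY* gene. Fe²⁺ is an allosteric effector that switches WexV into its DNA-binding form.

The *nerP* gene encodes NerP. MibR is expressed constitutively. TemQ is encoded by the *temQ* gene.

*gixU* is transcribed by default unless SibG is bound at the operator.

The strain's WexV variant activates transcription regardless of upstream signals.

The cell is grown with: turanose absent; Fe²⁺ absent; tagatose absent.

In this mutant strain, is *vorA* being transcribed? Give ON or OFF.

MibR is produced constitutively and is active.
Tagatose is absent, so NolA is active.
CilC is produced constitutively and is active.
With repressor CilC bound, *nerP* is not transcribed.
So NerP is not produced.
WexV is constitutively active in this strain.
No repressor is bound and WexV is active, so *irpM* is transcribed.
So IrpM is produced and active.
Turanose is absent, so SibG is inactive.
With no repressor bound, *gixU* is transcribed.
So GixU is produced and active.
No repressor is bound and IrpM and GixU are active, so *temQ* is transcribed.
So TemQ is produced and active.
With repressor TemQ bound, *pexY* is not transcribed.
So PexY is not produced.
With repressor NolA bound, *vorA* is not transcribed.

OFF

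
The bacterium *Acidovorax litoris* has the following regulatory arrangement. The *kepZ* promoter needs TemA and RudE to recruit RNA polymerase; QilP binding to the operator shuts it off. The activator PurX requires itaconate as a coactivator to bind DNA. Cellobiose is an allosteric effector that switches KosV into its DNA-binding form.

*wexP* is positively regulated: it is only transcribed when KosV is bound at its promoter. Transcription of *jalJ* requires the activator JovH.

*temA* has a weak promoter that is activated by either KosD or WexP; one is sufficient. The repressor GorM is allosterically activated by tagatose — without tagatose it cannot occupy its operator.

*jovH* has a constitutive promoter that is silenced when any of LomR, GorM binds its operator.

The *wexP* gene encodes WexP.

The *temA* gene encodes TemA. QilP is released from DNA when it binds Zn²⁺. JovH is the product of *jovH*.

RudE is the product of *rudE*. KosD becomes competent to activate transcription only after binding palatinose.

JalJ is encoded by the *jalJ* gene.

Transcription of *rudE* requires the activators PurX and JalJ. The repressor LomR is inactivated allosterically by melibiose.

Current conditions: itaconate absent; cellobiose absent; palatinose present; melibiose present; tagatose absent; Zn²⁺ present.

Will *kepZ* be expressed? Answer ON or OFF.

Zn²⁺ is present, so QilP is inactive.
Palatinose is present, so KosD is active.
Cellobiose is absent, so KosV is inactive.
Required activator KosV is absent, so *wexP* is not transcribed.
So WexP is not produced.
Activator KosD is present, so *temA* is transcribed.
So TemA is produced and active.
Itaconate is absent, so PurX is inactive.
Melibiose is present, so LomR is inactive.
Tagatose is absent, so GorM is inactive.
With no repressor bound, *jovH* is transcribed.
So JovH is produced and active.
No repressor is bound and JovH is active, so *jalJ* is transcribed.
So JalJ is produced and active.
Required activator PurX is absent, so *rudE* is not transcribed.
So RudE is not produced.
Required activator RudE is absent, so *kepZ* is not transcribed.

OFF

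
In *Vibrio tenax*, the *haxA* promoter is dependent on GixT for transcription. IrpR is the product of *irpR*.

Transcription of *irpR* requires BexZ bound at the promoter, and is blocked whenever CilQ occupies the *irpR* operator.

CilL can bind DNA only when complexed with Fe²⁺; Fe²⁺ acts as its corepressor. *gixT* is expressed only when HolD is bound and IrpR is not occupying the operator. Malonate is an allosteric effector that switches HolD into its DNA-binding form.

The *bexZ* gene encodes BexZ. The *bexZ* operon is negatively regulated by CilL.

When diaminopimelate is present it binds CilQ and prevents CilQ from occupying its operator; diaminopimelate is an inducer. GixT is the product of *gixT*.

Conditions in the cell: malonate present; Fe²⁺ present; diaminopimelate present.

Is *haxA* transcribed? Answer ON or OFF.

ON

Fe²⁺ is present, so CilL is active.
With repressor CilL bound, *bexZ* is not transcribed.
So BexZ is not produced.
Diaminopimelate is present, so CilQ is inactive.
Required activator BexZ is absent, so *irpR* is not transcribed.
So IrpR is not produced.
Malonate is present, so HolD is active.
No repressor is bound and HolD is active, so *gixT* is transcribed.
So GixT is produced and active.
No repressor is bound and GixT is active, so *haxA* is transcribed.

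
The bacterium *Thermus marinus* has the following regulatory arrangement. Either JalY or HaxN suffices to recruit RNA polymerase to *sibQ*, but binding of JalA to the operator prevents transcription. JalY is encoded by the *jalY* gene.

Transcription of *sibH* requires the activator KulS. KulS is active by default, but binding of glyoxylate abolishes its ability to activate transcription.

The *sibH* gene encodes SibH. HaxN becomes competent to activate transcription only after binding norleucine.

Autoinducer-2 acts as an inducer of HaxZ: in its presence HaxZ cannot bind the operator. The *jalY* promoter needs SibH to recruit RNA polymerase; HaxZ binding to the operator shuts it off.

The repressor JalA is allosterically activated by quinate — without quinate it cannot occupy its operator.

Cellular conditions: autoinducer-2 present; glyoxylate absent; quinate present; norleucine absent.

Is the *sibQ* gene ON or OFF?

OFF

Glyoxylate is absent, so KulS is active.
No repressor is bound and KulS is active, so *sibH* is transcribed.
So SibH is produced and active.
Autoinducer-2 is present, so HaxZ is inactive.
No repressor is bound and SibH is active, so *jalY* is transcribed.
So JalY is produced and active.
Norleucine is absent, so HaxN is inactive.
Quinate is present, so JalA is active.
With repressor JalA bound, *sibQ* is not transcribed.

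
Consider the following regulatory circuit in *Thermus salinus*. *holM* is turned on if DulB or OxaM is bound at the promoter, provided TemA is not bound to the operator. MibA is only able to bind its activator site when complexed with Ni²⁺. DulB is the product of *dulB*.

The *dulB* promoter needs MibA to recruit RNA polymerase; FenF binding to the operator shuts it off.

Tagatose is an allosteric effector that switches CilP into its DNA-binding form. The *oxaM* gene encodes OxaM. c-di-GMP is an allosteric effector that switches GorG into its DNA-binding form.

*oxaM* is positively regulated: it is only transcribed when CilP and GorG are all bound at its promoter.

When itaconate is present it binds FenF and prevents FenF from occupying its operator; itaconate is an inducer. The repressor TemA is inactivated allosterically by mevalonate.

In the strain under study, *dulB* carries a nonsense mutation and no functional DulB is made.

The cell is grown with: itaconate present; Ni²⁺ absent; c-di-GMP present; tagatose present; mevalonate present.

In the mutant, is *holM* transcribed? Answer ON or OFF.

DulB is non-functional in this strain, so it has no effect.
Tagatose is present, so CilP is active.
c-di-GMP is present, so GorG is active.
No repressor is bound and CilP and GorG are active, so *oxaM* is transcribed.
So OxaM is produced and active.
Mevalonate is present, so TemA is inactive.
Activator OxaM is present, so *holM* is transcribed.

ON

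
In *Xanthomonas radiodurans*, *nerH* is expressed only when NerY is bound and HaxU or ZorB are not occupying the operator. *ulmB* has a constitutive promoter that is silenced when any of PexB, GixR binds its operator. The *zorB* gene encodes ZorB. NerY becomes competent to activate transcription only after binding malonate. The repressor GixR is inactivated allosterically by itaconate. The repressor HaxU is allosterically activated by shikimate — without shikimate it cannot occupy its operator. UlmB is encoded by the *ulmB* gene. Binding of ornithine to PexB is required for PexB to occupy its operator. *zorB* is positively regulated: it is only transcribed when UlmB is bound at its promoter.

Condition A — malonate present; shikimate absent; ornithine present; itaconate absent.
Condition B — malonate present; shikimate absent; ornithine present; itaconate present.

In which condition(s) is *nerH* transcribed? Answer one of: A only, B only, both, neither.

Condition A:
Malonate is present, so NerY is active.
Shikimate is absent, so HaxU is inactive.
Ornithine is present, so PexB is active.
Itaconate is absent, so GixR is active.
With repressor PexB bound, *ulmB* is not transcribed.
So UlmB is not produced.
Required activator UlmB is absent, so *zorB* is not transcribed.
So ZorB is not produced.
No repressor is bound and NerY is active, so *nerH* is transcribed.
→ *nerH* is ON in A.
Condition B:
Malonate is present, so NerY is active.
Shikimate is absent, so HaxU is inactive.
Ornithine is present, so PexB is active.
Itaconate is present, so GixR is inactive.
With repressor PexB bound, *ulmB* is not transcribed.
So UlmB is not produced.
Required activator UlmB is absent, so *zorB* is not transcribed.
So ZorB is not produced.
No repressor is bound and NerY is active, so *nerH* is transcribed.
→ *nerH* is ON in B.

both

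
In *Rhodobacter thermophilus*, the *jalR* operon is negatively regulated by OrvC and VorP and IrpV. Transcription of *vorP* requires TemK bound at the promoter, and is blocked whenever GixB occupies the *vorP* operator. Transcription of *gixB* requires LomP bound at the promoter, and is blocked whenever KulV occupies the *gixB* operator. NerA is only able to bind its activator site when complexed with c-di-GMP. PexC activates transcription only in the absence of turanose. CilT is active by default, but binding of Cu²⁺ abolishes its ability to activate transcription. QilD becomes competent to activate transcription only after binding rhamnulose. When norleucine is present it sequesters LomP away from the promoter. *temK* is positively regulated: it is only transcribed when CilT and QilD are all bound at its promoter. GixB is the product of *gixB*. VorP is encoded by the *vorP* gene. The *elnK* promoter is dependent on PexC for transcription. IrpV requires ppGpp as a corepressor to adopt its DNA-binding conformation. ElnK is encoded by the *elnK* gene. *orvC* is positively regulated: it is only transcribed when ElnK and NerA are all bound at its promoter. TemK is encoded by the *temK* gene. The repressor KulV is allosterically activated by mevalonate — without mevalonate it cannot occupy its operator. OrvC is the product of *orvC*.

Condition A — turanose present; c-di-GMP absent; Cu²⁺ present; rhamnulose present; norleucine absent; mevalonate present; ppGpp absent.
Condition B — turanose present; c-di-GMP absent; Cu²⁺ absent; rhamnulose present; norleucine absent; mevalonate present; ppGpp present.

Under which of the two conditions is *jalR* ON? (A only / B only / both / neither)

A only

Condition A:
Turanose is present, so PexC is inactive.
Required activator PexC is absent, so *elnK* is not transcribed.
So ElnK is not produced.
c-di-GMP is absent, so NerA is inactive.
Required activator ElnK is absent, so *orvC* is not transcribed.
So OrvC is not produced.
Cu²⁺ is present, so CilT is inactive.
Rhamnulose is present, so QilD is active.
Required activator CilT is absent, so *temK* is not transcribed.
So TemK is not produced.
Norleucine is absent, so LomP is active.
Mevalonate is present, so KulV is active.
With repressor KulV bound, *gixB* is not transcribed.
So GixB is not produced.
Required activator TemK is absent, so *vorP* is not transcribed.
So VorP is not produced.
ppGpp is absent, so IrpV is inactive.
With no repressor bound, *jalR* is transcribed.
→ *jalR* is ON in A.
Condition B:
Turanose is present, so PexC is inactive.
Required activator PexC is absent, so *elnK* is not transcribed.
So ElnK is not produced.
c-di-GMP is absent, so NerA is inactive.
Required activator ElnK is absent, so *orvC* is not transcribed.
So OrvC is not produced.
Cu²⁺ is absent, so CilT is active.
Rhamnulose is present, so QilD is active.
No repressor is bound and CilT and QilD are active, so *temK* is transcribed.
So TemK is produced and active.
Norleucine is absent, so LomP is active.
Mevalonate is present, so KulV is active.
With repressor KulV bound, *gixB* is not transcribed.
So GixB is not produced.
No repressor is bound and TemK is active, so *vorP* is transcribed.
So VorP is produced and active.
ppGpp is present, so IrpV is active.
With repressor VorP bound, *jalR* is not transcribed.
→ *jalR* is OFF in B.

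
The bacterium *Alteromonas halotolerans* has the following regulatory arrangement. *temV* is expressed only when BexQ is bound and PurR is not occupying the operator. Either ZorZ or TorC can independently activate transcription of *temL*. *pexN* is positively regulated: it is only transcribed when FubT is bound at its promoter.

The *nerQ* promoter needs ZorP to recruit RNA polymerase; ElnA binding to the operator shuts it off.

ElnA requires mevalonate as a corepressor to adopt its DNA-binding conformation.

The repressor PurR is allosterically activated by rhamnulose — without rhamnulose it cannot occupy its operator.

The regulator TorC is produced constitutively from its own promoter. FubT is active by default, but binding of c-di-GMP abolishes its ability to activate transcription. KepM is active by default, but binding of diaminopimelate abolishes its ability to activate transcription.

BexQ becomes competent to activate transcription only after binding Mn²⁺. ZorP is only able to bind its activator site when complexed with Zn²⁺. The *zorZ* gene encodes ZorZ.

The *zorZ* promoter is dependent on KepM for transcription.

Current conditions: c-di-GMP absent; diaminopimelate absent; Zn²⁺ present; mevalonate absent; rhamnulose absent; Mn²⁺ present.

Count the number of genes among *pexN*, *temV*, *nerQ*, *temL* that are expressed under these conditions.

4

c-di-GMP is absent, so FubT is active.
No repressor is bound and FubT is active, so *pexN* is transcribed.
→ *pexN* is ON.
Rhamnulose is absent, so PurR is inactive.
Mn²⁺ is present, so BexQ is active.
No repressor is bound and BexQ is active, so *temV* is transcribed.
→ *temV* is ON.
Mevalonate is absent, so ElnA is inactive.
Zn²⁺ is present, so ZorP is active.
No repressor is bound and ZorP is active, so *nerQ* is transcribed.
→ *nerQ* is ON.
Diaminopimelate is absent, so KepM is active.
No repressor is bound and KepM is active, so *zorZ* is transcribed.
So ZorZ is produced and active.
TorC is produced constitutively and is active.
Activator ZorZ is present, so *temL* is transcribed.
→ *temL* is ON.
4 of the 4 genes are transcribed.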